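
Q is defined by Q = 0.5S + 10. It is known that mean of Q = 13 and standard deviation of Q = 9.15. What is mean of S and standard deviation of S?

mean of S = 6, standard deviation of S = 18.3

From Q = 0.5S + 10: mean of Q = a·mean of S + b, so mean of S = (mean of Q − b)/a = (13 − 10)/0.5 = 6.
standard deviation of Q = |a|·standard deviation of S, so standard deviation of S = 9.15/|0.5| = 18.3.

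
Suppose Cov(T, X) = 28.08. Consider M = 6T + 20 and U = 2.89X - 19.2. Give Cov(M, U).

Cov(M, U) = a·c·Cov(T, X) = 6·2.89·28.08 = 486.9072. Additive constants drop out.

Cov(M, U) = 486.9072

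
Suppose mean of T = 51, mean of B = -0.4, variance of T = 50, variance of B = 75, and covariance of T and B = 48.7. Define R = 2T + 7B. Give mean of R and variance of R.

mean of R = 99.2, variance of R = 5238.6

mean of R = 2·mean of T + 7·mean of B = 2·51 + 7·(-0.4) = 99.2.
variance of R = a²·variance of T + b²·variance of B + 2ab·covariance of T and B with a = 2, b = 7.
= 2²·50 + 7²·75 + 2·2·7·48.7
= 200 + 3675 + 1363.6 = 5238.6.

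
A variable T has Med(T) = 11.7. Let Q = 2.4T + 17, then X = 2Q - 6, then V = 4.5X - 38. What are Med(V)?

Med(Q) = 2.4·11.7 + 17 = 45.08.
Med(X) = 2·45.08 + (-6) = 84.16.
Med(V) = 4.5·84.16 + (-38) = 340.72.

Med(V) = 340.72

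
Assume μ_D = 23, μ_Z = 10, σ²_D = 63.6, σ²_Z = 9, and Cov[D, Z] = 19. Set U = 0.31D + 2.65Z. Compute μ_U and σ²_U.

μ_U = 0.31·μ_D + 2.65·μ_Z = 0.31·23 + 2.65·10 = 33.63.
σ²_U = a²·σ²_D + b²·σ²_Z + 2ab·Cov[D, Z] with a = 0.31, b = 2.65.
= 0.31²·63.6 + 2.65²·9 + 2·0.31·2.65·19
= 6.11196 + 63.2025 + 31.217 = 100.53146.

μ_U = 33.63, σ²_U = 100.53146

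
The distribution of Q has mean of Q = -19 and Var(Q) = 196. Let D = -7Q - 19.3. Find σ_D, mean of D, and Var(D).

D = -7Q - 19.3 is linear with a = -7, b = -19.3.
σ_Q = √196 = 14.
σ_D = |a|·σ_Q = |-7|·14 = 98.
mean of D = a·mean of Q + b = (-7)·(-19) + (-19.3) = 113.7.
Var(D) = a²·Var(Q) = (-7)²·196 = 9604 (the additive constant -19.3 does not affect variance).

σ_D = 98, mean of D = 113.7, Var(D) = 9604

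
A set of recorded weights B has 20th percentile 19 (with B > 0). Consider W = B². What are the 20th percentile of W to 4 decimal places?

20th percentile of W = 361

B² is increasing, so P_{20}(W) = g(P_{20}(B)) = 361.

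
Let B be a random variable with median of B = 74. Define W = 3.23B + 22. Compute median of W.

median of W = 261.02

A linear map preserves order up to sign, so median of W = a·median of B + b = 3.23·74 + 22 = 261.02.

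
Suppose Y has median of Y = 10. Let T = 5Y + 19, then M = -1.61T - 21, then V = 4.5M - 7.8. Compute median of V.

median of T = 5·10 + 19 = 69.
median of M = (-1.61)·69 + (-21) = -132.09.
median of V = 4.5·(-132.09) + (-7.8) = -602.205.

median of V = -602.205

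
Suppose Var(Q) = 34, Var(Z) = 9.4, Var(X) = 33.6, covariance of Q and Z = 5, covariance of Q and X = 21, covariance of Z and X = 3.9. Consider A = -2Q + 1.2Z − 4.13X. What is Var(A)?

Var(A) = a²·Var(Q) + b²·Var(Z) + c²·Var(X) + 2ab·covariance of Q and Z + 2ac·covariance of Q and X + 2bc·covariance of Z and X, with a = -2, b = 1.2, c = -4.13.
= 136 + 13.536 + 573.11184 + (-24) + 346.92 + (-38.6568)
= 1006.91104.

Var(A) = 1006.91104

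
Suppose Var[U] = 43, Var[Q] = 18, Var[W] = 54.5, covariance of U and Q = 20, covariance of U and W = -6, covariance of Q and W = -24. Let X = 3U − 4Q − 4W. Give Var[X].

Var[X] = 443

Var[X] = a²·Var[U] + b²·Var[Q] + c²·Var[W] + 2ab·covariance of U and Q + 2ac·covariance of U and W + 2bc·covariance of Q and W, with a = 3, b = -4, c = -4.
= 387 + 288 + 872 + (-480) + 144 + (-768)
= 443.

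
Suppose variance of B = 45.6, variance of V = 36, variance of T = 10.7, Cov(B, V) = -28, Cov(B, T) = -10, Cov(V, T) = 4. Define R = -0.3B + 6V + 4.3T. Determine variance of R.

variance of R = a²·variance of B + b²·variance of V + c²·variance of T + 2ab·Cov(B, V) + 2ac·Cov(B, T) + 2bc·Cov(V, T), with a = -0.3, b = 6, c = 4.3.
= 4.104 + 1296 + 197.843 + 100.8 + 25.8 + 206.4
= 1830.947.

variance of R = 1830.947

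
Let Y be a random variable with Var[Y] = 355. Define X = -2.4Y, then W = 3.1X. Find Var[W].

Var[W] = 19650.528

Var[X] = (-2.4)²·355 = 2044.8.
Var[W] = 3.1²·2044.8 = 19650.528.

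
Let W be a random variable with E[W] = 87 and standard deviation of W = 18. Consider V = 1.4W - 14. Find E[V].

V = 1.4W - 14 is linear with a = 1.4, b = -14.
E[V] = a·E[W] + b = 1.4·87 + (-14) = 107.8.

E[V] = 107.8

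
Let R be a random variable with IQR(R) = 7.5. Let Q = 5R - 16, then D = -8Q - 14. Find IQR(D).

IQR(D) = 300

IQR(Q) = |5|·7.5 = 37.5.
IQR(D) = |-8|·37.5 = 300.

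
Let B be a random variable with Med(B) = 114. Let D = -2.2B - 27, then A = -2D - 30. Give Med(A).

Med(D) = (-2.2)·114 + (-27) = -277.8.
Med(A) = (-2)·(-277.8) + (-30) = 525.6.

Med(A) = 525.6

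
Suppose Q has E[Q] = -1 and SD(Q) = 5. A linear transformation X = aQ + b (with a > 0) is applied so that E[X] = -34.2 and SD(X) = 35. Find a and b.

SD(X) = a·SD(Q) (a > 0), so a = 35/5 = 7.
E[X] = a·E[Q] + b, so b = -34.2 − 7·(-1) = -27.2.

a = 7, b = -27.2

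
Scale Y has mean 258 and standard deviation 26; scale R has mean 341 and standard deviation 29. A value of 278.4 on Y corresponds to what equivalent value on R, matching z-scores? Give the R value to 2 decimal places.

R = 363.75

z = (278.4 − 258)/26 ≈ 0.7846.
R = 341 + z·29 = 341 + (278.4 − 258)·29/26 ≈ 363.75.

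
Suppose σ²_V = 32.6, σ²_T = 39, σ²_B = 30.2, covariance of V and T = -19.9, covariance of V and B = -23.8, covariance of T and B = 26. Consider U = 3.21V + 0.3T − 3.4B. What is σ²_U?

σ²_U = a²·σ²_V + b²·σ²_T + c²·σ²_B + 2ab·covariance of V and T + 2ac·covariance of V and B + 2bc·covariance of T and B, with a = 3.21, b = 0.3, c = -3.4.
= 335.91366 + 3.51 + 349.112 + (-38.3274) + 519.5064 + (-53.04)
= 1116.67466.

σ²_U = 1116.67466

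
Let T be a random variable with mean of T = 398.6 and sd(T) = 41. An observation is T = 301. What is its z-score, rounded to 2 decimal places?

z = (T − mean of T) / sd(T) = (301 − 398.6) / 41 ≈ -2.38.

z = -2.38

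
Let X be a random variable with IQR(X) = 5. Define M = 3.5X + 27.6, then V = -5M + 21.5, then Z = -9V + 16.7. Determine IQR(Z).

IQR(Z) = 787.5

IQR(M) = |3.5|·5 = 17.5.
IQR(V) = |-5|·17.5 = 87.5.
IQR(Z) = |-9|·87.5 = 787.5.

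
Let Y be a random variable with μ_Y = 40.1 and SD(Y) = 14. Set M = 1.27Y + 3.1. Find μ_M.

μ_M = 54.027

M = 1.27Y + 3.1 is linear with a = 1.27, b = 3.1.
μ_M = a·μ_Y + b = 1.27·40.1 + 3.1 = 54.027.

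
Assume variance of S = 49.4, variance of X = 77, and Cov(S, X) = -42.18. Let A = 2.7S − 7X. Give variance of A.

variance of A = 5727.53

variance of A = a²·variance of S + b²·variance of X + 2ab·Cov(S, X) with a = 2.7, b = -7.
= 2.7²·49.4 + (-7)²·77 + 2·2.7·(-7)·(-42.18)
= 360.126 + 3773 + 1594.404 = 5727.53.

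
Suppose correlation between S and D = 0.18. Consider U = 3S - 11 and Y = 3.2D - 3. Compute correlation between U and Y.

correlation between U and Y = 0.18

Linear rescalings preserve correlation up to sign; here the slopes 3 and 3.2 have the same sign, so correlation between U and Y = correlation between S and D = 0.18.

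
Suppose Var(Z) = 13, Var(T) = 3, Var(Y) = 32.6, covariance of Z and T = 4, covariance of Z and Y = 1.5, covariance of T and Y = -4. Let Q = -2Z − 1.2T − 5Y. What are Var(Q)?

Var(Q) = a²·Var(Z) + b²·Var(T) + c²·Var(Y) + 2ab·covariance of Z and T + 2ac·covariance of Z and Y + 2bc·covariance of T and Y, with a = -2, b = -1.2, c = -5.
= 52 + 4.32 + 815 + 19.2 + 30 + (-48)
= 872.52.

Var(Q) = 872.52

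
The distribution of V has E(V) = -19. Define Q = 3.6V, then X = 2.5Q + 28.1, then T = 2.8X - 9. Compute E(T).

E(T) = -409.12

E(Q) = 3.6·(-19) = -68.4.
E(X) = 2.5·(-68.4) + 28.1 = -142.9.
E(T) = 2.8·(-142.9) + (-9) = -409.12.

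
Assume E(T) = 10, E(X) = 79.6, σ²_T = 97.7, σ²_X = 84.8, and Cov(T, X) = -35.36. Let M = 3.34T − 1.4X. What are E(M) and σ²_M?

E(M) = -78.04, σ²_M = 1586.79684

E(M) = 3.34·E(T) + (-1.4)·E(X) = 3.34·10 + (-1.4)·79.6 = -78.04.
σ²_M = a²·σ²_T + b²·σ²_X + 2ab·Cov(T, X) with a = 3.34, b = -1.4.
= 3.34²·97.7 + (-1.4)²·84.8 + 2·3.34·(-1.4)·(-35.36)
= 1089.90212 + 166.208 + 330.68672 = 1586.79684.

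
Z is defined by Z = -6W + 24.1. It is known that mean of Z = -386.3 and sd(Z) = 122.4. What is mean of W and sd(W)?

From Z = -6W + 24.1: mean of Z = a·mean of W + b, so mean of W = (mean of Z − b)/a = (-386.3 − 24.1)/(-6) = 68.4.
sd(Z) = |a|·sd(W), so sd(W) = 122.4/|-6| = 20.4.

mean of W = 68.4, sd(W) = 20.4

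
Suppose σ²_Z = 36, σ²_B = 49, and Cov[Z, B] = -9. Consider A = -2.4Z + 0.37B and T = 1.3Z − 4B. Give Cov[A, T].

Cov[A, T] = -275.569

By bilinearity, Cov[A, T] = ac·σ²_Z + bd·σ²_B + (ad+bc)·Cov[Z, B], with a=-2.4, b=0.37, c=1.3, d=-4.
ac·σ²_Z = (-2.4)·1.3·36 = -112.32
bd·σ²_B = 0.37·(-4)·49 = -72.52
(ad+bc)·Cov[Z, B] = (10.081)·(-9) = -90.729
Cov[A, T] = -112.32 + (-72.52) + (-90.729) = -275.569.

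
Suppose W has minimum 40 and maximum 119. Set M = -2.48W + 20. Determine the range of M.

Range(M) = 195.92

Range of W = 119 − 40 = 79.
Range(M) = |a|·Range(W) = |-2.48|·79 = 195.92.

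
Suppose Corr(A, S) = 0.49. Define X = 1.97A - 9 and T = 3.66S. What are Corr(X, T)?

Linear rescalings preserve correlation up to sign; here the slopes 1.97 and 3.66 have the same sign, so Corr(X, T) = Corr(A, S) = 0.49.

Corr(X, T) = 0.49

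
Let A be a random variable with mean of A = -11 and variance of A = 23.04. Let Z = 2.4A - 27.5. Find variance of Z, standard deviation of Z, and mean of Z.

Z = 2.4A - 27.5 is linear with a = 2.4, b = -27.5.
variance of Z = a²·variance of A = 2.4²·23.04 = 132.7104 (the additive constant -27.5 does not affect variance).
standard deviation of A = √23.04 = 4.8.
standard deviation of Z = |a|·standard deviation of A = |2.4|·4.8 = 11.52.
mean of Z = a·mean of A + b = 2.4·(-11) + (-27.5) = -53.9.

variance of Z = 132.7104, standard deviation of Z = 11.52, mean of Z = -53.9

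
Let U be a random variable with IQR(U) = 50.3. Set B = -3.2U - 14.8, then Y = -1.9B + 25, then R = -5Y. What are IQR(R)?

IQR(B) = |-3.2|·50.3 = 160.96.
IQR(Y) = |-1.9|·160.96 = 305.824.
IQR(R) = |-5|·305.824 = 1529.12.

IQR(R) = 1529.12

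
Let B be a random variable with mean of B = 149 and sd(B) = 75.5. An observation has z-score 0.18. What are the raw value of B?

B = 162.59

B = mean of B + z·sd(B) = 149 + 0.18·75.5 = 162.59.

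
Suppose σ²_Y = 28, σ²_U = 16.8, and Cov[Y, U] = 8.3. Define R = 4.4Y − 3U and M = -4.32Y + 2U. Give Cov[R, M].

By bilinearity, Cov[R, M] = ac·σ²_Y + bd·σ²_U + (ad+bc)·Cov[Y, U], with a=4.4, b=-3, c=-4.32, d=2.
ac·σ²_Y = 4.4·(-4.32)·28 = -532.224
bd·σ²_U = (-3)·2·16.8 = -100.8
(ad+bc)·Cov[Y, U] = (21.76)·8.3 = 180.608
Cov[R, M] = -532.224 + (-100.8) + 180.608 = -452.416.

Cov[R, M] = -452.416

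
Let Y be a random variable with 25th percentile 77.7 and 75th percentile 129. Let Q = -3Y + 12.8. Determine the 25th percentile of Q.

25th percentile of Q = -374.2

Since a = -3 < 0 the transformation is decreasing, reversing order: the 25th percentile of Q corresponds to the 75th percentile of Y.
So P_{25}(Q) = a·P_{75}(Y) + b = (-3)·129 + 12.8 = -374.2.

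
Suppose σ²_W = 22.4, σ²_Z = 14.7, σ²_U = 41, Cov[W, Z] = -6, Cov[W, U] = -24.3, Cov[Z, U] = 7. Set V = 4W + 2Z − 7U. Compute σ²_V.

σ²_V = 3495

σ²_V = a²·σ²_W + b²·σ²_Z + c²·σ²_U + 2ab·Cov[W, Z] + 2ac·Cov[W, U] + 2bc·Cov[Z, U], with a = 4, b = 2, c = -7.
= 358.4 + 58.8 + 2009 + (-96) + 1360.8 + (-196)
= 3495.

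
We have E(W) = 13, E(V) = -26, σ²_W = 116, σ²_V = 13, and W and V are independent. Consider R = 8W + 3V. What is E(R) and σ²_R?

E(R) = 8·E(W) + 3·E(V) = 8·13 + 3·(-26) = 26.
σ²_R = a²·σ²_W + b²·σ²_V + 2ab·Cov[W, V] with a = 8, b = 3.
Independence gives Cov[W, V] = 0.
= 8²·116 + 3²·13 + 2·8·3·0
= 7424 + 117 + 0 = 7541.

E(R) = 26, σ²_R = 7541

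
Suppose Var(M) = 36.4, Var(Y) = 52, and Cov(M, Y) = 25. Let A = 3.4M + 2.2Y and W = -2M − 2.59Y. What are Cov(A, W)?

Cov(A, W) = -873.966

By bilinearity, Cov(A, W) = ac·Var(M) + bd·Var(Y) + (ad+bc)·Cov(M, Y), with a=3.4, b=2.2, c=-2, d=-2.59.
ac·Var(M) = 3.4·(-2)·36.4 = -247.52
bd·Var(Y) = 2.2·(-2.59)·52 = -296.296
(ad+bc)·Cov(M, Y) = (-13.206)·25 = -330.15
Cov(A, W) = -247.52 + (-296.296) + (-330.15) = -873.966.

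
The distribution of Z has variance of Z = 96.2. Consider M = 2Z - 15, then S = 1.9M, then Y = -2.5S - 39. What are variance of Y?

variance of M = 2²·96.2 = 384.8.
variance of S = 1.9²·384.8 = 1389.128.
variance of Y = (-2.5)²·1389.128 = 8682.05.

variance of Y = 8682.05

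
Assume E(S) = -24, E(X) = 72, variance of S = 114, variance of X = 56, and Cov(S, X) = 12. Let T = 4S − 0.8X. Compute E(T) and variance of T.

E(T) = -153.6, variance of T = 1783.04

E(T) = 4·E(S) + (-0.8)·E(X) = 4·(-24) + (-0.8)·72 = -153.6.
variance of T = a²·variance of S + b²·variance of X + 2ab·Cov(S, X) with a = 4, b = -0.8.
= 4²·114 + (-0.8)²·56 + 2·4·(-0.8)·12
= 1824 + 35.84 + (-76.8) = 1783.04.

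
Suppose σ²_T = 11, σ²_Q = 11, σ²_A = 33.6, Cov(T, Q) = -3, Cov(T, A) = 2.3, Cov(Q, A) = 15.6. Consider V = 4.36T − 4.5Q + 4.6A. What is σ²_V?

σ²_V = a²·σ²_T + b²·σ²_Q + c²·σ²_A + 2ab·Cov(T, Q) + 2ac·Cov(T, A) + 2bc·Cov(Q, A), with a = 4.36, b = -4.5, c = 4.6.
= 209.1056 + 222.75 + 710.976 + 117.72 + 92.2576 + (-645.84)
= 706.9692.

σ²_V = 706.9692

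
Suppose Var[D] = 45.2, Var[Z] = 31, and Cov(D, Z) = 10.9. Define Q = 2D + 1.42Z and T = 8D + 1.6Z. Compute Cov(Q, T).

Cov(Q, T) = 952.336

By bilinearity, Cov(Q, T) = ac·Var[D] + bd·Var[Z] + (ad+bc)·Cov(D, Z), with a=2, b=1.42, c=8, d=1.6.
ac·Var[D] = 2·8·45.2 = 723.2
bd·Var[Z] = 1.42·1.6·31 = 70.432
(ad+bc)·Cov(D, Z) = (14.56)·10.9 = 158.704
Cov(Q, T) = 723.2 + 70.432 + 158.704 = 952.336.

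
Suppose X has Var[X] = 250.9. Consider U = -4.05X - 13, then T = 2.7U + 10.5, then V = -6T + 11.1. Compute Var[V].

Var[V] = 1080042.22989

Var[U] = (-4.05)²·250.9 = 4115.38725.
Var[T] = 2.7²·4115.38725 = 30001.1730525.
Var[V] = (-6)²·30001.1730525 = 1080042.22989.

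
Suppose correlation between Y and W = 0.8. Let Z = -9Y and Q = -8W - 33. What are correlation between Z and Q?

correlation between Z and Q = 0.8

Linear rescalings preserve correlation up to sign; here the slopes -9 and -8 have the same sign, so correlation between Z and Q = correlation between Y and W = 0.8.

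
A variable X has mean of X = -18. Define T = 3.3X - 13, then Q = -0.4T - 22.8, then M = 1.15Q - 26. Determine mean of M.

mean of M = -18.916

mean of T = 3.3·(-18) + (-13) = -72.4.
mean of Q = (-0.4)·(-72.4) + (-22.8) = 6.16.
mean of M = 1.15·6.16 + (-26) = -18.916.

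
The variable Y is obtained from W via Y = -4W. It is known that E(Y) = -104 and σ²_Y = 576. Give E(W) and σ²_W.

E(W) = 26, σ²_W = 36

From Y = -4W: E(Y) = a·E(W) + b, so E(W) = (E(Y) − b)/a = (-104 − 0)/(-4) = 26.
σ²_Y = a²·σ²_W, so σ²_W = 576/(-4)² = 36.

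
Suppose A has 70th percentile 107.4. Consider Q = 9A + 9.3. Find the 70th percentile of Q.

70th percentile of Q = 975.9

Since a = 9 > 0 the transformation is increasing, so the 70th percentile of Q = a·(P_{70} of A) + b = 9·107.4 + 9.3 = 975.9.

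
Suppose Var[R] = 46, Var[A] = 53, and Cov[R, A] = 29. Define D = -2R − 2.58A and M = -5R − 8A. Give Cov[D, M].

Cov[D, M] = 2392.02

By bilinearity, Cov[D, M] = ac·Var[R] + bd·Var[A] + (ad+bc)·Cov[R, A], with a=-2, b=-2.58, c=-5, d=-8.
ac·Var[R] = (-2)·(-5)·46 = 460
bd·Var[A] = (-2.58)·(-8)·53 = 1093.92
(ad+bc)·Cov[R, A] = (28.9)·29 = 838.1
Cov[D, M] = 460 + 1093.92 + 838.1 = 2392.02.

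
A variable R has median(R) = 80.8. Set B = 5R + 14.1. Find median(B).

median(B) = 418.1

A linear map preserves order up to sign, so median(B) = a·median(R) + b = 5·80.8 + 14.1 = 418.1.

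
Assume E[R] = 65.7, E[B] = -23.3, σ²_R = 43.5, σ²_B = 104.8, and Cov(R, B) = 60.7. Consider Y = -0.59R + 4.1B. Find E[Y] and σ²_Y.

E[Y] = (-0.59)·E[R] + 4.1·E[B] = (-0.59)·65.7 + 4.1·(-23.3) = -134.293.
σ²_Y = a²·σ²_R + b²·σ²_B + 2ab·Cov(R, B) with a = -0.59, b = 4.1.
= (-0.59)²·43.5 + 4.1²·104.8 + 2·(-0.59)·4.1·60.7
= 15.14235 + 1761.688 + (-293.6666) = 1483.16375.

E[Y] = -134.293, σ²_Y = 1483.16375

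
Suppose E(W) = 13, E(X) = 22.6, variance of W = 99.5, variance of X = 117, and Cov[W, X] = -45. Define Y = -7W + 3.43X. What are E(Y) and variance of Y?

E(Y) = (-7)·E(W) + 3.43·E(X) = (-7)·13 + 3.43·22.6 = -13.482.
variance of Y = a²·variance of W + b²·variance of X + 2ab·Cov[W, X] with a = -7, b = 3.43.
= (-7)²·99.5 + 3.43²·117 + 2·(-7)·3.43·(-45)
= 4875.5 + 1376.4933 + 2160.9 = 8412.8933.

E(Y) = -13.482, variance of Y = 8412.8933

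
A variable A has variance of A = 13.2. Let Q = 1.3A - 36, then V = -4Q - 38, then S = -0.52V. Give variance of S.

variance of S = 96.5133312

variance of Q = 1.3²·13.2 = 22.308.
variance of V = (-4)²·22.308 = 356.928.
variance of S = (-0.52)²·356.928 = 96.5133312.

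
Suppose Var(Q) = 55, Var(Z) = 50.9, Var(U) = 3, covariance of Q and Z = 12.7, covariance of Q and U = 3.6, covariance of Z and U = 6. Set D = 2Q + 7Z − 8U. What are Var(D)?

Var(D) = 2474.5

Var(D) = a²·Var(Q) + b²·Var(Z) + c²·Var(U) + 2ab·covariance of Q and Z + 2ac·covariance of Q and U + 2bc·covariance of Z and U, with a = 2, b = 7, c = -8.
= 220 + 2494.1 + 192 + 355.6 + (-115.2) + (-672)
= 2474.5.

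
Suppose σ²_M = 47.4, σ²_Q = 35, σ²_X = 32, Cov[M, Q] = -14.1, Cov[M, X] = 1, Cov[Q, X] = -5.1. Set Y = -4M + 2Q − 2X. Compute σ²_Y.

σ²_Y = a²·σ²_M + b²·σ²_Q + c²·σ²_X + 2ab·Cov[M, Q] + 2ac·Cov[M, X] + 2bc·Cov[Q, X], with a = -4, b = 2, c = -2.
= 758.4 + 140 + 128 + 225.6 + 16 + 40.8
= 1308.8.

σ²_Y = 1308.8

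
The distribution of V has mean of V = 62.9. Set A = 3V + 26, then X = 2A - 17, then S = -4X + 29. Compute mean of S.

mean of S = -1620.6

mean of A = 3·62.9 + 26 = 214.7.
mean of X = 2·214.7 + (-17) = 412.4.
mean of S = (-4)·412.4 + 29 = -1620.6.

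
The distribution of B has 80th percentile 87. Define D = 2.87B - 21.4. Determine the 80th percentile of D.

80th percentile of D = 228.29

Since a = 2.87 > 0 the transformation is increasing, so the 80th percentile of D = a·(P_{80} of B) + b = 2.87·87 + (-21.4) = 228.29.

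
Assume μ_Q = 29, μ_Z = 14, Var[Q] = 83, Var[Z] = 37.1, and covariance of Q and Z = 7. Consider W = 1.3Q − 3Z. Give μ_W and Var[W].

μ_W = 1.3·μ_Q + (-3)·μ_Z = 1.3·29 + (-3)·14 = -4.3.
Var[W] = a²·Var[Q] + b²·Var[Z] + 2ab·covariance of Q and Z with a = 1.3, b = -3.
= 1.3²·83 + (-3)²·37.1 + 2·1.3·(-3)·7
= 140.27 + 333.9 + (-54.6) = 419.57.

μ_W = -4.3, Var[W] = 419.57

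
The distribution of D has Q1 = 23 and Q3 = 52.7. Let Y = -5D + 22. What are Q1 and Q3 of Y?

a = -5 < 0 reverses order: Q1(Y) comes from Q3(D), Q3(Y) from Q1(D).
Q1(Y) = (-5)·52.7 + 22 = -241.5; Q3(Y) = (-5)·23 + 22 = -93.

Q1(Y) = -241.5, Q3(Y) = -93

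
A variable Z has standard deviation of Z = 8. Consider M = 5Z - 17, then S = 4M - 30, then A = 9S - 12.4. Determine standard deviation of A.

standard deviation of A = 1440

standard deviation of M = |5|·8 = 40.
standard deviation of S = |4|·40 = 160.
standard deviation of A = |9|·160 = 1440.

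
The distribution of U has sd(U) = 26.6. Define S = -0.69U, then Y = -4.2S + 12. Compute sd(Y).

sd(Y) = 77.0868

sd(S) = |-0.69|·26.6 = 18.354.
sd(Y) = |-4.2|·18.354 = 77.0868.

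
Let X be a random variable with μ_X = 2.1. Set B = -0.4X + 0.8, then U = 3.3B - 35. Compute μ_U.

μ_B = (-0.4)·2.1 + 0.8 = -0.04.
μ_U = 3.3·(-0.04) + (-35) = -35.132.

μ_U = -35.132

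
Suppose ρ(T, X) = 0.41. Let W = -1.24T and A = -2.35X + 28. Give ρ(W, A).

Linear rescalings preserve correlation up to sign; here the slopes -1.24 and -2.35 have the same sign, so ρ(W, A) = ρ(T, X) = 0.41.

ρ(W, A) = 0.41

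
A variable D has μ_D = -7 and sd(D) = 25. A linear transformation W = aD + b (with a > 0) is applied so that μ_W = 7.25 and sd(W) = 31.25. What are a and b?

a = 1.25, b = 16

sd(W) = a·sd(D) (a > 0), so a = 31.25/25 = 1.25.
μ_W = a·μ_D + b, so b = 7.25 − 1.25·(-7) = 16.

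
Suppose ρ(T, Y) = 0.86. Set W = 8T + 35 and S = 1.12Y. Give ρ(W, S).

ρ(W, S) = 0.86

Linear rescalings preserve correlation up to sign; here the slopes 8 and 1.12 have the same sign, so ρ(W, S) = ρ(T, Y) = 0.86.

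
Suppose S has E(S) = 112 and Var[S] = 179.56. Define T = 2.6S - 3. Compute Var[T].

Var[T] = 1213.8256

T = 2.6S - 3 is linear with a = 2.6, b = -3.
Var[T] = a²·Var[S] = 2.6²·179.56 = 1213.8256 (the additive constant -3 does not affect variance).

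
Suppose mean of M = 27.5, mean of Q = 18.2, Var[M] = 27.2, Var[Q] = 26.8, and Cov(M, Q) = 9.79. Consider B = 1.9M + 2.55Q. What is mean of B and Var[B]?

mean of B = 98.66, Var[B] = 367.3241

mean of B = 1.9·mean of M + 2.55·mean of Q = 1.9·27.5 + 2.55·18.2 = 98.66.
Var[B] = a²·Var[M] + b²·Var[Q] + 2ab·Cov(M, Q) with a = 1.9, b = 2.55.
= 1.9²·27.2 + 2.55²·26.8 + 2·1.9·2.55·9.79
= 98.192 + 174.267 + 94.8651 = 367.3241.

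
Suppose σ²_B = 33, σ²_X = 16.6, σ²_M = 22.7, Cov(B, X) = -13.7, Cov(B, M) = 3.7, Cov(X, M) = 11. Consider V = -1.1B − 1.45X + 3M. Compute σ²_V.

σ²_V = 115.3085

σ²_V = a²·σ²_B + b²·σ²_X + c²·σ²_M + 2ab·Cov(B, X) + 2ac·Cov(B, M) + 2bc·Cov(X, M), with a = -1.1, b = -1.45, c = 3.
= 39.93 + 34.9015 + 204.3 + (-43.703) + (-24.42) + (-95.7)
= 115.3085.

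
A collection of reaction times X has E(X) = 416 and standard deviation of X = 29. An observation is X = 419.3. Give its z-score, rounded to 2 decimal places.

z = 0.11

z = (X − E(X)) / standard deviation of X = (419.3 − 416) / 29 ≈ 0.11.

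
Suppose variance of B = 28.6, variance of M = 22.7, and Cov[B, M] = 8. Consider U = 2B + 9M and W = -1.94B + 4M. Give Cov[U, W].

By bilinearity, Cov[U, W] = ac·variance of B + bd·variance of M + (ad+bc)·Cov[B, M], with a=2, b=9, c=-1.94, d=4.
ac·variance of B = 2·(-1.94)·28.6 = -110.968
bd·variance of M = 9·4·22.7 = 817.2
(ad+bc)·Cov[B, M] = (-9.46)·8 = -75.68
Cov[U, W] = -110.968 + 817.2 + (-75.68) = 630.552.

Cov[U, W] = 630.552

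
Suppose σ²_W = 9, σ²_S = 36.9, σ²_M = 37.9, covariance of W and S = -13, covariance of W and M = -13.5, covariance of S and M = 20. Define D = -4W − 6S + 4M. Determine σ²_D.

σ²_D = a²·σ²_W + b²·σ²_S + c²·σ²_M + 2ab·covariance of W and S + 2ac·covariance of W and M + 2bc·covariance of S and M, with a = -4, b = -6, c = 4.
= 144 + 1328.4 + 606.4 + (-624) + 432 + (-960)
= 926.8.

σ²_D = 926.8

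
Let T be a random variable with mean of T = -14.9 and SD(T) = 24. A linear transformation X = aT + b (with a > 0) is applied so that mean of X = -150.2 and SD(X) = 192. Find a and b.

a = 8, b = -31

SD(X) = a·SD(T) (a > 0), so a = 192/24 = 8.
mean of X = a·mean of T + b, so b = -150.2 − 8·(-14.9) = -31.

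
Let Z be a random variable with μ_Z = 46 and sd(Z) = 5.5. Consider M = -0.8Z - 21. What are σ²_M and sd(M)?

σ²_M = 19.36, sd(M) = 4.4

M = -0.8Z - 21 is linear with a = -0.8, b = -21.
σ²_Z = 5.5² = 30.25.
σ²_M = a²·σ²_Z = (-0.8)²·30.25 = 19.36 (the additive constant -21 does not affect variance).
sd(M) = |a|·sd(Z) = |-0.8|·5.5 = 4.4.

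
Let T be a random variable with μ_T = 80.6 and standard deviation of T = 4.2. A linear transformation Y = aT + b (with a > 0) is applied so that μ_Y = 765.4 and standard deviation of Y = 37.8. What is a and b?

a = 9, b = 40

standard deviation of Y = a·standard deviation of T (a > 0), so a = 37.8/4.2 = 9.
μ_Y = a·μ_T + b, so b = 765.4 − 9·80.6 = 40.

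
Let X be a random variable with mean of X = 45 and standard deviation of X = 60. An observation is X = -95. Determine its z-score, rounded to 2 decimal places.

z = (X − mean of X) / standard deviation of X = (-95 − 45) / 60 ≈ -2.33.

z = -2.33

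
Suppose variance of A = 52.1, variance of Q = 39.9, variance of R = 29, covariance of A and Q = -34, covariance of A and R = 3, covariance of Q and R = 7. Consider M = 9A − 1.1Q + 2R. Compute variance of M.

variance of M = 5134.779

variance of M = a²·variance of A + b²·variance of Q + c²·variance of R + 2ab·covariance of A and Q + 2ac·covariance of A and R + 2bc·covariance of Q and R, with a = 9, b = -1.1, c = 2.
= 4220.1 + 48.279 + 116 + 673.2 + 108 + (-30.8)
= 5134.779.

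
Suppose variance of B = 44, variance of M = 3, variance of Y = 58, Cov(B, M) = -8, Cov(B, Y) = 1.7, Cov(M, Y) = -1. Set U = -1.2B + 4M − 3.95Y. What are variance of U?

variance of U = 1140.821

variance of U = a²·variance of B + b²·variance of M + c²·variance of Y + 2ab·Cov(B, M) + 2ac·Cov(B, Y) + 2bc·Cov(M, Y), with a = -1.2, b = 4, c = -3.95.
= 63.36 + 48 + 904.945 + 76.8 + 16.116 + 31.6
= 1140.821.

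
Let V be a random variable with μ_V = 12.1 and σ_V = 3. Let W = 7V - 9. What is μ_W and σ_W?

W = 7V - 9 is linear with a = 7, b = -9.
μ_W = a·μ_V + b = 7·12.1 + (-9) = 75.7.
σ_W = |a|·σ_V = |7|·3 = 21.

μ_W = 75.7, σ_W = 21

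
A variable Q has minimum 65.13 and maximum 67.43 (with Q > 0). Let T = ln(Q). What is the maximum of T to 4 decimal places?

max(T) = 4.2111

ln(Q) is increasing on this domain, so max(T) comes from max(Q) = 67.43: max(T) = ln(67.43) ≈ 4.2111.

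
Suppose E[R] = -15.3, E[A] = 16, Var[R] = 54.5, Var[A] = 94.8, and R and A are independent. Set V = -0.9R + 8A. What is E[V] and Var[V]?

E[V] = (-0.9)·E[R] + 8·E[A] = (-0.9)·(-15.3) + 8·16 = 141.77.
Var[V] = a²·Var[R] + b²·Var[A] + 2ab·covariance of R and A with a = -0.9, b = 8.
Independence gives covariance of R and A = 0.
= (-0.9)²·54.5 + 8²·94.8 + 2·(-0.9)·8·0
= 44.145 + 6067.2 + 0 = 6111.345.

E[V] = 141.77, Var[V] = 6111.345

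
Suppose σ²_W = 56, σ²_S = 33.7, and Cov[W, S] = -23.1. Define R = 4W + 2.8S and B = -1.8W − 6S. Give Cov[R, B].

Cov[R, B] = -298.536

By bilinearity, Cov[R, B] = ac·σ²_W + bd·σ²_S + (ad+bc)·Cov[W, S], with a=4, b=2.8, c=-1.8, d=-6.
ac·σ²_W = 4·(-1.8)·56 = -403.2
bd·σ²_S = 2.8·(-6)·33.7 = -566.16
(ad+bc)·Cov[W, S] = (-29.04)·(-23.1) = 670.824
Cov[R, B] = -403.2 + (-566.16) + 670.824 = -298.536.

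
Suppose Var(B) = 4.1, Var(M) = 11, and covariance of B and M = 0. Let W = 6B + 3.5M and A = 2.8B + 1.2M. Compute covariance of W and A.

By bilinearity, covariance of W and A = ac·Var(B) + bd·Var(M) + (ad+bc)·covariance of B and M, with a=6, b=3.5, c=2.8, d=1.2.
ac·Var(B) = 6·2.8·4.1 = 68.88
bd·Var(M) = 3.5·1.2·11 = 46.2
(ad+bc)·covariance of B and M = (17)·0 = 0
covariance of W and A = 68.88 + 46.2 + 0 = 115.08.

covariance of W and A = 115.08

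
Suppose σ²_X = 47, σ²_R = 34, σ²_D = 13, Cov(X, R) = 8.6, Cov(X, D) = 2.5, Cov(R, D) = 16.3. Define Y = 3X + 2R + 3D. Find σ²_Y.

σ²_Y = 1019.8

σ²_Y = a²·σ²_X + b²·σ²_R + c²·σ²_D + 2ab·Cov(X, R) + 2ac·Cov(X, D) + 2bc·Cov(R, D), with a = 3, b = 2, c = 3.
= 423 + 136 + 117 + 103.2 + 45 + 195.6
= 1019.8.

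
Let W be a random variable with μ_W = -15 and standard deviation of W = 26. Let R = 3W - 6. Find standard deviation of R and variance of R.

standard deviation of R = 78, variance of R = 6084

R = 3W - 6 is linear with a = 3, b = -6.
standard deviation of R = |a|·standard deviation of W = |3|·26 = 78.
variance of W = 26² = 676.
variance of R = a²·variance of W = 3²·676 = 6084 (the additive constant -6 does not affect variance).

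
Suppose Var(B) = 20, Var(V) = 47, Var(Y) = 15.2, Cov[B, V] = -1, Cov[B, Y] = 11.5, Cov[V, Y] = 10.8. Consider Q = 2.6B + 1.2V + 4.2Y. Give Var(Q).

Var(Q) = 824.792

Var(Q) = a²·Var(B) + b²·Var(V) + c²·Var(Y) + 2ab·Cov[B, V] + 2ac·Cov[B, Y] + 2bc·Cov[V, Y], with a = 2.6, b = 1.2, c = 4.2.
= 135.2 + 67.68 + 268.128 + (-6.24) + 251.16 + 108.864
= 824.792.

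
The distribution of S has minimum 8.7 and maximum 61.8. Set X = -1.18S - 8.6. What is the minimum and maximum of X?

min(X) = -81.524, max(X) = -18.866

a = -1.18 < 0, so order reverses: min(X) = a·max(S)+b = (-1.18)·61.8 + (-8.6) = -81.524; max(X) = a·min(S)+b = (-1.18)·8.7 + (-8.6) = -18.866.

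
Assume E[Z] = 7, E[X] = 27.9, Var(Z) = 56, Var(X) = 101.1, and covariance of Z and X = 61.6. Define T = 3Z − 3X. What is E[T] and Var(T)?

E[T] = 3·E[Z] + (-3)·E[X] = 3·7 + (-3)·27.9 = -62.7.
Var(T) = a²·Var(Z) + b²·Var(X) + 2ab·covariance of Z and X with a = 3, b = -3.
= 3²·56 + (-3)²·101.1 + 2·3·(-3)·61.6
= 504 + 909.9 + (-1108.8) = 305.1.

E[T] = -62.7, Var(T) = 305.1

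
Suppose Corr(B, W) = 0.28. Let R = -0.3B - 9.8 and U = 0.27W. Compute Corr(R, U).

Linear rescalings preserve |correlation|; the slopes -0.3 and 0.27 have opposite signs, so the correlation flips sign: Corr(R, U) = −Corr(B, W) = -0.28.

Corr(R, U) = -0.28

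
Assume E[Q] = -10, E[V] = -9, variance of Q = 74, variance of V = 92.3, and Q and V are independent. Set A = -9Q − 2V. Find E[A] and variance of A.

E[A] = (-9)·E[Q] + (-2)·E[V] = (-9)·(-10) + (-2)·(-9) = 108.
variance of A = a²·variance of Q + b²·variance of V + 2ab·Cov(Q, V) with a = -9, b = -2.
Independence gives Cov(Q, V) = 0.
= (-9)²·74 + (-2)²·92.3 + 2·(-9)·(-2)·0
= 5994 + 369.2 + 0 = 6363.2.

E[A] = 108, variance of A = 6363.2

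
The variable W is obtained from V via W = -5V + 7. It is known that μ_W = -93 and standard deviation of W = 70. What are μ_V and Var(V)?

From W = -5V + 7: μ_W = a·μ_V + b, so μ_V = (μ_W − b)/a = (-93 − 7)/(-5) = 20.
Var(W) = 70² = 4900.
Var(W) = a²·Var(V), so Var(V) = 4900/(-5)² = 196.

μ_V = 20, Var(V) = 196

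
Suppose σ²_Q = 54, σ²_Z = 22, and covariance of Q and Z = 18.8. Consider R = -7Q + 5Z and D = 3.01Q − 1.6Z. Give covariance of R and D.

By bilinearity, covariance of R and D = ac·σ²_Q + bd·σ²_Z + (ad+bc)·covariance of Q and Z, with a=-7, b=5, c=3.01, d=-1.6.
ac·σ²_Q = (-7)·3.01·54 = -1137.78
bd·σ²_Z = 5·(-1.6)·22 = -176
(ad+bc)·covariance of Q and Z = (26.25)·18.8 = 493.5
covariance of R and D = -1137.78 + (-176) + 493.5 = -820.28.

covariance of R and D = -820.28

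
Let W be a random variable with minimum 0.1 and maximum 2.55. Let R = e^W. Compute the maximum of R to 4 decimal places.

max(R) = 12.8071

e^W is increasing on this domain, so max(R) comes from max(W) = 2.55: max(R) = exp(2.55) ≈ 12.8071.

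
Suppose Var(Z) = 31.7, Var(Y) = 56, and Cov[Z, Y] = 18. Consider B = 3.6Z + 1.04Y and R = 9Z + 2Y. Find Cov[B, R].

Cov[B, R] = 1441.64

By bilinearity, Cov[B, R] = ac·Var(Z) + bd·Var(Y) + (ad+bc)·Cov[Z, Y], with a=3.6, b=1.04, c=9, d=2.
ac·Var(Z) = 3.6·9·31.7 = 1027.08
bd·Var(Y) = 1.04·2·56 = 116.48
(ad+bc)·Cov[Z, Y] = (16.56)·18 = 298.08
Cov[B, R] = 1027.08 + 116.48 + 298.08 = 1441.64.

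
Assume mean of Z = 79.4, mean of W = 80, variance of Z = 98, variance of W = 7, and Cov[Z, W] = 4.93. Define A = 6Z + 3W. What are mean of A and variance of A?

mean of A = 716.4, variance of A = 3768.48

mean of A = 6·mean of Z + 3·mean of W = 6·79.4 + 3·80 = 716.4.
variance of A = a²·variance of Z + b²·variance of W + 2ab·Cov[Z, W] with a = 6, b = 3.
= 6²·98 + 3²·7 + 2·6·3·4.93
= 3528 + 63 + 177.48 = 3768.48.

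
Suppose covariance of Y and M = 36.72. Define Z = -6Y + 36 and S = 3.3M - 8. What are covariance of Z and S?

covariance of Z and S = -727.056

covariance of Z and S = a·c·covariance of Y and M = (-6)·3.3·36.72 = -727.056. Additive constants drop out.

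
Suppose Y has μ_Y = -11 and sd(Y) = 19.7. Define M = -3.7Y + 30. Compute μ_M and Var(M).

μ_M = 70.7, Var(M) = 5312.9521

M = -3.7Y + 30 is linear with a = -3.7, b = 30.
μ_M = a·μ_Y + b = (-3.7)·(-11) + 30 = 70.7.
Var(Y) = 19.7² = 388.09.
Var(M) = a²·Var(Y) = (-3.7)²·388.09 = 5312.9521 (the additive constant 30 does not affect variance).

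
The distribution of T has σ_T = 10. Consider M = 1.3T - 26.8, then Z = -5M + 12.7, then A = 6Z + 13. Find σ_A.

σ_M = |1.3|·10 = 13.
σ_Z = |-5|·13 = 65.
σ_A = |6|·65 = 390.

σ_A = 390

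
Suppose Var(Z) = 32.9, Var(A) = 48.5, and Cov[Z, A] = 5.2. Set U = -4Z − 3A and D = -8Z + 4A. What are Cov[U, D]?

Cov[U, D] = 512.4

By bilinearity, Cov[U, D] = ac·Var(Z) + bd·Var(A) + (ad+bc)·Cov[Z, A], with a=-4, b=-3, c=-8, d=4.
ac·Var(Z) = (-4)·(-8)·32.9 = 1052.8
bd·Var(A) = (-3)·4·48.5 = -582
(ad+bc)·Cov[Z, A] = (8)·5.2 = 41.6
Cov[U, D] = 1052.8 + (-582) + 41.6 = 512.4.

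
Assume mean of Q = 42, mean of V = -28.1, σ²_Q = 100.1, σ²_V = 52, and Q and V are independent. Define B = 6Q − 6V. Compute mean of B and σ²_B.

mean of B = 420.6, σ²_B = 5475.6

mean of B = 6·mean of Q + (-6)·mean of V = 6·42 + (-6)·(-28.1) = 420.6.
σ²_B = a²·σ²_Q + b²·σ²_V + 2ab·Cov(Q, V) with a = 6, b = -6.
Independence gives Cov(Q, V) = 0.
= 6²·100.1 + (-6)²·52 + 2·6·(-6)·0
= 3603.6 + 1872 + 0 = 5475.6.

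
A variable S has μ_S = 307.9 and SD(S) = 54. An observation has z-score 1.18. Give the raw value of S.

S = 371.62

S = μ_S + z·SD(S) = 307.9 + 1.18·54 = 371.62.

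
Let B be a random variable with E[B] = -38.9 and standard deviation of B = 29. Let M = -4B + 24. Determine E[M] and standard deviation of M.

M = -4B + 24 is linear with a = -4, b = 24.
E[M] = a·E[B] + b = (-4)·(-38.9) + 24 = 179.6.
standard deviation of M = |a|·standard deviation of B = |-4|·29 = 116.

E[M] = 179.6, standard deviation of M = 116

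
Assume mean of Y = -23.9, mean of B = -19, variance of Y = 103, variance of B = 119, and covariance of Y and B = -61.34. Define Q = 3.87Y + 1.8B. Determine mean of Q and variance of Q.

mean of Q = -126.693, variance of Q = 1073.59182

mean of Q = 3.87·mean of Y + 1.8·mean of B = 3.87·(-23.9) + 1.8·(-19) = -126.693.
variance of Q = a²·variance of Y + b²·variance of B + 2ab·covariance of Y and B with a = 3.87, b = 1.8.
= 3.87²·103 + 1.8²·119 + 2·3.87·1.8·(-61.34)
= 1542.6207 + 385.56 + (-854.58888) = 1073.59182.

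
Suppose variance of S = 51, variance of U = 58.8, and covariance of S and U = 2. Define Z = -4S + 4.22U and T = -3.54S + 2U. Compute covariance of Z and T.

covariance of Z and T = 1172.5544

By bilinearity, covariance of Z and T = ac·variance of S + bd·variance of U + (ad+bc)·covariance of S and U, with a=-4, b=4.22, c=-3.54, d=2.
ac·variance of S = (-4)·(-3.54)·51 = 722.16
bd·variance of U = 4.22·2·58.8 = 496.272
(ad+bc)·covariance of S and U = (-22.9388)·2 = -45.8776
covariance of Z and T = 722.16 + 496.272 + (-45.8776) = 1172.5544.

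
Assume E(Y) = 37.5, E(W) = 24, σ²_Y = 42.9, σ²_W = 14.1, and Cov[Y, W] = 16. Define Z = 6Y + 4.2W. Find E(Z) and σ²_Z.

E(Z) = 325.8, σ²_Z = 2599.524

E(Z) = 6·E(Y) + 4.2·E(W) = 6·37.5 + 4.2·24 = 325.8.
σ²_Z = a²·σ²_Y + b²·σ²_W + 2ab·Cov[Y, W] with a = 6, b = 4.2.
= 6²·42.9 + 4.2²·14.1 + 2·6·4.2·16
= 1544.4 + 248.724 + 806.4 = 2599.524.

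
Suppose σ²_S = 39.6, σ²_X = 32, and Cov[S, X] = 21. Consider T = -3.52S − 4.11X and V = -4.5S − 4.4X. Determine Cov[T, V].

Cov[T, V] = 1919.595

By bilinearity, Cov[T, V] = ac·σ²_S + bd·σ²_X + (ad+bc)·Cov[S, X], with a=-3.52, b=-4.11, c=-4.5, d=-4.4.
ac·σ²_S = (-3.52)·(-4.5)·39.6 = 627.264
bd·σ²_X = (-4.11)·(-4.4)·32 = 578.688
(ad+bc)·Cov[S, X] = (33.983)·21 = 713.643
Cov[T, V] = 627.264 + 578.688 + 713.643 = 1919.595.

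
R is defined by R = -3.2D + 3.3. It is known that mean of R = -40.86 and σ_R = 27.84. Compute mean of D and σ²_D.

From R = -3.2D + 3.3: mean of R = a·mean of D + b, so mean of D = (mean of R − b)/a = (-40.86 − 3.3)/(-3.2) = 13.8.
σ²_R = 27.84² = 775.0656.
σ²_R = a²·σ²_D, so σ²_D = 775.0656/(-3.2)² = 75.69.

mean of D = 13.8, σ²_D = 75.69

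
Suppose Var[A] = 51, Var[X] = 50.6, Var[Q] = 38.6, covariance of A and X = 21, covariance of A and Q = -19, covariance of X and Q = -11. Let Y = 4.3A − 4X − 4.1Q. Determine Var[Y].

Var[Y] = a²·Var[A] + b²·Var[X] + c²·Var[Q] + 2ab·covariance of A and X + 2ac·covariance of A and Q + 2bc·covariance of X and Q, with a = 4.3, b = -4, c = -4.1.
= 942.99 + 809.6 + 648.866 + (-722.4) + 669.94 + (-360.8)
= 1988.196.

Var[Y] = 1988.196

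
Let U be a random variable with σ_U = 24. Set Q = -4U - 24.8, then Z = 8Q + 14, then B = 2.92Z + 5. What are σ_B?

σ_B = 2242.56

σ_Q = |-4|·24 = 96.
σ_Z = |8|·96 = 768.
σ_B = |2.92|·768 = 2242.56.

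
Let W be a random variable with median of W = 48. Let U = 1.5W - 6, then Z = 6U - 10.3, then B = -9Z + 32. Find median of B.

median of B = -3439.3

median of U = 1.5·48 + (-6) = 66.
median of Z = 6·66 + (-10.3) = 385.7.
median of B = (-9)·385.7 + 32 = -3439.3.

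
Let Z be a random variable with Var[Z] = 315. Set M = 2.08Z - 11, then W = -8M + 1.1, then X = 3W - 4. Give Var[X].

Var[X] = 784982.016

Var[M] = 2.08²·315 = 1362.816.
Var[W] = (-8)²·1362.816 = 87220.224.
Var[X] = 3²·87220.224 = 784982.016.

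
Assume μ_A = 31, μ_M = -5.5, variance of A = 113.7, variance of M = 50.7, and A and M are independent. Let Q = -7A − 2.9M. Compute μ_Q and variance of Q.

μ_Q = -201.05, variance of Q = 5997.687

μ_Q = (-7)·μ_A + (-2.9)·μ_M = (-7)·31 + (-2.9)·(-5.5) = -201.05.
variance of Q = a²·variance of A + b²·variance of M + 2ab·covariance of A and M with a = -7, b = -2.9.
Independence gives covariance of A and M = 0.
= (-7)²·113.7 + (-2.9)²·50.7 + 2·(-7)·(-2.9)·0
= 5571.3 + 426.387 + 0 = 5997.687.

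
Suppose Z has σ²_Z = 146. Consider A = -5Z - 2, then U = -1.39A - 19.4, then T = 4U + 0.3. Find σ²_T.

σ²_T = 112834.64

σ²_A = (-5)²·146 = 3650.
σ²_U = (-1.39)²·3650 = 7052.165.
σ²_T = 4²·7052.165 = 112834.64.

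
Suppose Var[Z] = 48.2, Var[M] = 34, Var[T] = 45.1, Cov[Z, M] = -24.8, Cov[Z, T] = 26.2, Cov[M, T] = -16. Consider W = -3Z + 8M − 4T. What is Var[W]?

Var[W] = a²·Var[Z] + b²·Var[M] + c²·Var[T] + 2ab·Cov[Z, M] + 2ac·Cov[Z, T] + 2bc·Cov[M, T], with a = -3, b = 8, c = -4.
= 433.8 + 2176 + 721.6 + 1190.4 + 628.8 + 1024
= 6174.6.

Var[W] = 6174.6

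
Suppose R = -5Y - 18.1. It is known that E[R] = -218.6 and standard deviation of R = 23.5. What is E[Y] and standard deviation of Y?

From R = -5Y - 18.1: E[R] = a·E[Y] + b, so E[Y] = (E[R] − b)/a = (-218.6 − (-18.1))/(-5) = 40.1.
standard deviation of R = |a|·standard deviation of Y, so standard deviation of Y = 23.5/|-5| = 4.7.

E[Y] = 40.1, standard deviation of Y = 4.7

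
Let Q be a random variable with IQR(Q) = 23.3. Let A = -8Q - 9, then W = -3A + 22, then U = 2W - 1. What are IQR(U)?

IQR(U) = 1118.4

IQR(A) = |-8|·23.3 = 186.4.
IQR(W) = |-3|·186.4 = 559.2.
IQR(U) = |2|·559.2 = 1118.4.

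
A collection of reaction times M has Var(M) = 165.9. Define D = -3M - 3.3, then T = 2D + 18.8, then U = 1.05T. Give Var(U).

Var(U) = 6584.571

Var(D) = (-3)²·165.9 = 1493.1.
Var(T) = 2²·1493.1 = 5972.4.
Var(U) = 1.05²·5972.4 = 6584.571.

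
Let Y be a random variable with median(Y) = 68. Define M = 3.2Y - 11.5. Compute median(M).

median(M) = 206.1

A linear map preserves order up to sign, so median(M) = a·median(Y) + b = 3.2·68 + (-11.5) = 206.1.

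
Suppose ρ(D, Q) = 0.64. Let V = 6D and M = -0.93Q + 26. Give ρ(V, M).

ρ(V, M) = -0.64

Linear rescalings preserve |correlation|; the slopes 6 and -0.93 have opposite signs, so the correlation flips sign: ρ(V, M) = −ρ(D, Q) = -0.64.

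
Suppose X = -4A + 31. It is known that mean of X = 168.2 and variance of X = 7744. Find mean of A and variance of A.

From X = -4A + 31: mean of X = a·mean of A + b, so mean of A = (mean of X − b)/a = (168.2 − 31)/(-4) = -34.3.
variance of X = a²·variance of A, so variance of A = 7744/(-4)² = 484.

mean of A = -34.3, variance of A = 484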